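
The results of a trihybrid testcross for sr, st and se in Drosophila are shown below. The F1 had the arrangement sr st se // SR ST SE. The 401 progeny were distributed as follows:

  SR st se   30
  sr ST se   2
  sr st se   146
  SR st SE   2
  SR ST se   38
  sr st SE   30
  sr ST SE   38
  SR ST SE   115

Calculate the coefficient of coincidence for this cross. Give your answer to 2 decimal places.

0.31

The two rarest classes, sr ST se and SR st SE, are the double crossovers. Comparing them with the parentals, only the st allele has switched, so st is the middle locus and the order is se – st – sr.
se–st: (68 + 4)/401 = 0.1796; st–sr: (68 + 4)/401 = 0.1796.
Expected DCO frequency = 0.1796 × 0.1796 ≈ 0.03226; observed = 4/401 ≈ 0.00998.
Coefficient of coincidence = 0.00998/0.03226 ≈ 0.31.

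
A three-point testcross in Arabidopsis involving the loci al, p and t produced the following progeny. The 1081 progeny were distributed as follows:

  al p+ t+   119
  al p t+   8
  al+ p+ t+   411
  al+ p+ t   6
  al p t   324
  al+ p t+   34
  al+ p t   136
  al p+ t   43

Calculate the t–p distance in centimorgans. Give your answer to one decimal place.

The two most frequent reciprocal classes, al+ p+ t+ and al p t, are the parental types, so the F1 was al+ p+ t+ / al p t.
The two rarest classes, al+ p+ t and al p t+, are the double crossovers. Comparing them with the parentals, only the t allele has switched, so t is the middle locus and the order is p – t – al.
Crossovers in the p–t interval produce the single-crossover classes al+ p t+ and al p+ t (34 + 43 = 77) plus the double crossovers (14).
RF(p–t) = (77 + 14) / 1081 = 91/1081 = 0.0842 → 8.4 centimorgans.

8.4 centimorgans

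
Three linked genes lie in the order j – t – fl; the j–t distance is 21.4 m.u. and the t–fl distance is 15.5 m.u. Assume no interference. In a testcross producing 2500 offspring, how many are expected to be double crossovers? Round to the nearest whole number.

Map distances give recombination frequencies of 0.214 and 0.155 for the two intervals.
With no interference, expected double-crossover frequency = 0.214 × 0.155 = 0.03317.
Expected number = 0.03317 × 2500 = 82.92 ≈ 83.

83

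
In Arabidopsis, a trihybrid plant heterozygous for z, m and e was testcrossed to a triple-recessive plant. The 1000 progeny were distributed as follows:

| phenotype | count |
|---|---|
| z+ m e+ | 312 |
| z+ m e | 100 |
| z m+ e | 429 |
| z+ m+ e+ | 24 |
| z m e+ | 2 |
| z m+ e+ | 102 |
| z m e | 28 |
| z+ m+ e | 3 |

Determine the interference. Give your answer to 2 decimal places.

The two most frequent reciprocal classes, z+ m e+ and z m+ e, are the parental types, so the F1 was z+ m e+ / z m+ e.
The two rarest classes, z m e+ and z+ m+ e, are the double crossovers. Comparing them with the parentals, only the z allele has switched, so z is the middle locus and the order is m – z – e.
m–z: (52 + 5)/1000 = 0.0570; z–e: (202 + 5)/1000 = 0.2070.
Expected DCO frequency = 0.0570 × 0.2070 ≈ 0.01180; observed = 5/1000 ≈ 0.00500.
Coefficient of coincidence = 0.00500/0.01180 ≈ 0.42; interference = 1 − 0.42 = 0.58.

0.58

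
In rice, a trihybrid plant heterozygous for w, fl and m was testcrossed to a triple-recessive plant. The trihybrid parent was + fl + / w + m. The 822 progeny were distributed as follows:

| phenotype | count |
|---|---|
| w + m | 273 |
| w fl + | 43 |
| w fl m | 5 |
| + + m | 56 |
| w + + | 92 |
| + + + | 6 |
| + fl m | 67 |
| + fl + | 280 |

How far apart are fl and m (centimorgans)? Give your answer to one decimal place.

The two rarest classes, + + + and w fl m, are the double crossovers. Comparing them with the parentals, only the fl allele has switched, so fl is the middle locus and the order is m – fl – w.
Crossovers in the m–fl interval produce the single-crossover classes + fl m and w + + (67 + 92 = 159) plus the double crossovers (11).
RF(m–fl) = (159 + 11) / 822 = 170/822 = 0.2068 → 20.7 centimorgans.

20.7 centimorgans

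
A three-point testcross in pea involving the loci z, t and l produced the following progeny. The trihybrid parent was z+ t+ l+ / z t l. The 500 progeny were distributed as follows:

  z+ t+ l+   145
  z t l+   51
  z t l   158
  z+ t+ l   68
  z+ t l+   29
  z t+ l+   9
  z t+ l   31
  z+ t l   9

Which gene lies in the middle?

z

The two rarest classes, z t+ l+ and z+ t l, are the double crossovers. Comparing them with the parentals, only the z allele has switched, so z is the middle locus and the order is l – z – t.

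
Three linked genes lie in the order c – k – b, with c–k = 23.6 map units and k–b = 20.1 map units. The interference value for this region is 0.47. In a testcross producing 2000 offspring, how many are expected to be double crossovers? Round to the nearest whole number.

50

Map distances give recombination frequencies of 0.236 and 0.201 for the two intervals.
With interference 0.47 (so coincidence = 0.53), expected double-crossover frequency = 0.236 × 0.201 × 0.53 = 0.02514.
Expected number = 0.02514 × 2000 = 50.28 ≈ 50.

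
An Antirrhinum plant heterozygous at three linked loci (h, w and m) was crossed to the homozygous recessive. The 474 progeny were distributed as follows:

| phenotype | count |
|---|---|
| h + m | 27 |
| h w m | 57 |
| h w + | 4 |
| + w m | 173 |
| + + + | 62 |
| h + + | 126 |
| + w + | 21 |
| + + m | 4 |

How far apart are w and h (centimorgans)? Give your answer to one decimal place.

26.8 centimorgans

The two most frequent reciprocal classes, + w m and h + +, are the parental types, so the F1 was + w m / h + +.
The two rarest classes, + + m and h w +, are the double crossovers. Comparing them with the parentals, only the w allele has switched, so w is the middle locus and the order is h – w – m.
Crossovers in the h–w interval produce the single-crossover classes h w m and + + + (57 + 62 = 119) plus the double crossovers (8).
RF(h–w) = (119 + 8) / 474 = 127/474 = 0.2679 → 26.8 centimorgans.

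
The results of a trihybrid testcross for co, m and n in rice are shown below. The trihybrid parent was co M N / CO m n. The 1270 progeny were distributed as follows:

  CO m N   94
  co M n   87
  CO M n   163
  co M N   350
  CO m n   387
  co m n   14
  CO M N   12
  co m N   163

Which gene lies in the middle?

co

The two rarest classes, CO M N and co m n, are the double crossovers. Comparing them with the parentals, only the co allele has switched, so co is the middle locus and the order is n – co – m.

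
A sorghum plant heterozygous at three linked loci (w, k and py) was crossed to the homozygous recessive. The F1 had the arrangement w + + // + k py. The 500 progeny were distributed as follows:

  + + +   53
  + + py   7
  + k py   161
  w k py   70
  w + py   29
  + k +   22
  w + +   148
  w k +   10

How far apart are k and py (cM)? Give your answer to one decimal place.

The two rarest classes, w k + and + + py, are the double crossovers. Comparing them with the parentals, only the k allele has switched, so k is the middle locus and the order is w – k – py.
Crossovers in the k–py interval produce the single-crossover classes w + py and + k + (29 + 22 = 51) plus the double crossovers (17).
RF(k–py) = (51 + 17) / 500 = 68/500 = 0.1360 → 13.6 cM.

13.6 cM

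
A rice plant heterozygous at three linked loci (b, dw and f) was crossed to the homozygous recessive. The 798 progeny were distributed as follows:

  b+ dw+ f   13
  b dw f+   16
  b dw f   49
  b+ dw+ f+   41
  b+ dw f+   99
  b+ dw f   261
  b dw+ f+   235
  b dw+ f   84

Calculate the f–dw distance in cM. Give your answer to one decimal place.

The two most frequent reciprocal classes, b dw+ f+ and b+ dw f, are the parental types, so the F1 was b dw+ f+ / b+ dw f.
The two rarest classes, b dw f+ and b+ dw+ f, are the double crossovers. Comparing them with the parentals, only the dw allele has switched, so dw is the middle locus and the order is b – dw – f.
Crossovers in the dw–f interval produce the single-crossover classes b dw+ f and b+ dw f+ (84 + 99 = 183) plus the double crossovers (29).
RF(dw–f) = (183 + 29) / 798 = 212/798 = 0.2657 → 26.6 cM.

26.6 cM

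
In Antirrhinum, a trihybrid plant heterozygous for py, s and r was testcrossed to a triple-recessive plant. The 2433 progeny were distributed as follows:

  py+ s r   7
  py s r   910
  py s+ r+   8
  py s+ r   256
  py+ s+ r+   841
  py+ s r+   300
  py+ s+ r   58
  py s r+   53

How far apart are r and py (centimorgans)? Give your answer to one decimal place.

5.2 centimorgans

The two most frequent reciprocal classes, py s r and py+ s+ r+, are the parental types, so the F1 was py s r / py+ s+ r+.
The two rarest classes, py+ s r and py s+ r+, are the double crossovers. Comparing them with the parentals, only the py allele has switched, so py is the middle locus and the order is s – py – r.
Crossovers in the py–r interval produce the single-crossover classes py s r+ and py+ s+ r (53 + 58 = 111) plus the double crossovers (15).
RF(py–r) = (111 + 15) / 2433 = 126/2433 = 0.0518 → 5.2 centimorgans.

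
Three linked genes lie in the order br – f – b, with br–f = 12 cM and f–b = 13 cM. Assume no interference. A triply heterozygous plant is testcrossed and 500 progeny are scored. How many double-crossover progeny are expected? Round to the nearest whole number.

Map distances give recombination frequencies of 0.120 and 0.130 for the two intervals.
With no interference, expected double-crossover frequency = 0.120 × 0.130 = 0.01560.
Expected number = 0.01560 × 500 = 7.80 ≈ 8.

8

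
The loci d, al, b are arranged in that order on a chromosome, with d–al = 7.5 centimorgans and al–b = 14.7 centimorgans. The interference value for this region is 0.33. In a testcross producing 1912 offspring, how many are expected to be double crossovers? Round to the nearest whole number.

Map distances give recombination frequencies of 0.075 and 0.147 for the two intervals.
With interference 0.33 (so coincidence = 0.67), expected double-crossover frequency = 0.075 × 0.147 × 0.67 = 0.00739.
Expected number = 0.00739 × 1912 = 14.12 ≈ 14.

14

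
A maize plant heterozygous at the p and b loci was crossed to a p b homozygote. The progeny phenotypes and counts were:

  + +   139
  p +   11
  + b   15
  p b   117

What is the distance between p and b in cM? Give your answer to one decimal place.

9.2 cM

The two most frequent classes, + + (139) and p b (117), are the parental types, so the F1 was + + / p b.
The recombinant classes are + b and p +: 15 + 11 = 26.
Recombination frequency = 26/282 = 0.0922 ≈ 9.2%, i.e. 9.2 cM.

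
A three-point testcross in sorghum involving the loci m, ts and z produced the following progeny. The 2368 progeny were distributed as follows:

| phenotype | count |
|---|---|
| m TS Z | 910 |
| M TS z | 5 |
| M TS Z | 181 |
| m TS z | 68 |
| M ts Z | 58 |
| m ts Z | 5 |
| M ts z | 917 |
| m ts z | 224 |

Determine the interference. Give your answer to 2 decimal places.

0.58

The two most frequent reciprocal classes, M ts z and m TS Z, are the parental types, so the F1 was M ts z / m TS Z.
The two rarest classes, M TS z and m ts Z, are the double crossovers. Comparing them with the parentals, only the ts allele has switched, so ts is the middle locus and the order is z – ts – m.
z–ts: (126 + 10)/2368 = 0.0574; ts–m: (405 + 10)/2368 = 0.1753.
Expected DCO frequency = 0.0574 × 0.1753 ≈ 0.01006; observed = 10/2368 ≈ 0.00422.
Coefficient of coincidence = 0.00422/0.01006 ≈ 0.42; interference = 1 − 0.42 = 0.58.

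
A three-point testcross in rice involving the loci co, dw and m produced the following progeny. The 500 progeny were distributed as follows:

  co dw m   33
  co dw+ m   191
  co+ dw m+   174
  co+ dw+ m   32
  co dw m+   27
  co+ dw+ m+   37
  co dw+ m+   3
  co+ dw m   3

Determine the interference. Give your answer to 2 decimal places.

The two most frequent reciprocal classes, co+ dw m+ and co dw+ m, are the parental types, so the F1 was co+ dw m+ / co dw+ m.
The two rarest classes, co+ dw m and co dw+ m+, are the double crossovers. Comparing them with the parentals, only the m allele has switched, so m is the middle locus and the order is dw – m – co.
dw–m: (70 + 6)/500 = 0.1520; m–co: (59 + 6)/500 = 0.1300.
Expected DCO frequency = 0.1520 × 0.1300 ≈ 0.01976; observed = 6/500 ≈ 0.01200.
Coefficient of coincidence = 0.01200/0.01976 ≈ 0.61; interference = 1 − 0.61 = 0.39.

0.39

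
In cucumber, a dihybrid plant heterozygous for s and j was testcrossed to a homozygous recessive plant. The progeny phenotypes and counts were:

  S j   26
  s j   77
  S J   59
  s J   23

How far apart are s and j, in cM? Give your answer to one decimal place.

26.5 cM

The two most frequent classes, S J (59) and s j (77), are the parental types, so the F1 was S J / s j.
The recombinant classes are S j and s J: 26 + 23 = 49.
Recombination frequency = 49/185 = 0.2649 ≈ 26.5%, i.e. 26.5 cM.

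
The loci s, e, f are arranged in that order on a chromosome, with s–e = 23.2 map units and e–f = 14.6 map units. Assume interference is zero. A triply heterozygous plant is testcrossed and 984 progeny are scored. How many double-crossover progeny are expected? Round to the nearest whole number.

Map distances give recombination frequencies of 0.232 and 0.146 for the two intervals.
With no interference, expected double-crossover frequency = 0.232 × 0.146 = 0.03387.
Expected number = 0.03387 × 984 = 33.33 ≈ 33.

33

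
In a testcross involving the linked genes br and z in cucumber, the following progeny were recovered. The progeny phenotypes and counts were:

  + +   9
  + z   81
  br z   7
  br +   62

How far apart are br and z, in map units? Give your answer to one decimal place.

10.1 map units

The two most frequent classes, + z (81) and br + (62), are the parental types, so the F1 was + z / br +.
The recombinant classes are + + and br z: 9 + 7 = 16.
Recombination frequency = 16/159 = 0.1006 ≈ 10.1%, i.e. 10.1 map units.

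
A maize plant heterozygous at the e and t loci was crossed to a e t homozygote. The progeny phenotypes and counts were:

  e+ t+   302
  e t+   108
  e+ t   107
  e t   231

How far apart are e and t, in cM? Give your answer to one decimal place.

28.7 cM

The two most frequent classes, e+ t+ (302) and e t (231), are the parental types, so the F1 was e+ t+ / e t.
The recombinant classes are e+ t and e t+: 107 + 108 = 215.
Recombination frequency = 215/748 = 0.2874 ≈ 28.7%, i.e. 28.7 cM.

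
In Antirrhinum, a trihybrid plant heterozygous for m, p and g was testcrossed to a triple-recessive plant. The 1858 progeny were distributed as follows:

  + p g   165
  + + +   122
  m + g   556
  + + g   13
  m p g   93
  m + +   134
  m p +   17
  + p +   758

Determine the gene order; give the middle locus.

The two most frequent reciprocal classes, m + g and + p +, are the parental types, so the F1 was m + g / + p +.
The two rarest classes, + + g and m p +, are the double crossovers. Comparing them with the parentals, only the m allele has switched, so m is the middle locus and the order is g – m – p.

m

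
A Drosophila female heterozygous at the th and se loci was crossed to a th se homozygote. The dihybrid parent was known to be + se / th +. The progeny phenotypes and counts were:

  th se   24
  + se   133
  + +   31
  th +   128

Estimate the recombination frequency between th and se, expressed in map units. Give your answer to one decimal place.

17.4 map units

The recombinant classes are + + and th se: 31 + 24 = 55.
Recombination frequency = 55/316 = 0.1741 ≈ 17.4%, i.e. 17.4 map units.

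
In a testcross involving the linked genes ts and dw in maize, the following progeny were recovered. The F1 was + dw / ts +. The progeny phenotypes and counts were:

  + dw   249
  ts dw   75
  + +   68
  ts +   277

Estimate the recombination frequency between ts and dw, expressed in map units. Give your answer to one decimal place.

21.4 map units

The recombinant classes are + + and ts dw: 68 + 75 = 143.
Recombination frequency = 143/669 = 0.2138 ≈ 21.4%, i.e. 21.4 map units.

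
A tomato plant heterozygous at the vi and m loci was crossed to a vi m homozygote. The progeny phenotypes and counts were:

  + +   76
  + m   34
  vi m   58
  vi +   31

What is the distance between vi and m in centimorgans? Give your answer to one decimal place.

32.7 centimorgans

The two most frequent classes, + + (76) and vi m (58), are the parental types, so the F1 was + + / vi m.
The recombinant classes are + m and vi +: 34 + 31 = 65.
Recombination frequency = 65/199 = 0.3266 ≈ 32.7%, i.e. 32.7 centimorgans.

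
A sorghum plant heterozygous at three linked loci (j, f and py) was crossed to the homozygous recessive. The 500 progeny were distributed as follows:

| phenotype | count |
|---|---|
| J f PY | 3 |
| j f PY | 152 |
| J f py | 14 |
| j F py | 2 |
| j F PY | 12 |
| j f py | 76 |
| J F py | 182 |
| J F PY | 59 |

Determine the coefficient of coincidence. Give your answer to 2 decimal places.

The two most frequent reciprocal classes, J F py and j f PY, are the parental types, so the F1 was J F py / j f PY.
The two rarest classes, j F py and J f PY, are the double crossovers. Comparing them with the parentals, only the j allele has switched, so j is the middle locus and the order is py – j – f.
py–j: (135 + 5)/500 = 0.2800; j–f: (26 + 5)/500 = 0.0620.
Expected DCO frequency = 0.2800 × 0.0620 ≈ 0.01736; observed = 5/500 ≈ 0.01000.
Coefficient of coincidence = 0.01000/0.01736 ≈ 0.58.

0.58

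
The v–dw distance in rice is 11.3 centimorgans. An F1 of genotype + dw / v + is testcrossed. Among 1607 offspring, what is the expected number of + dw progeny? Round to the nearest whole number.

713

A map distance of 11.3 centimorgans corresponds to a recombination frequency of 0.113.
The F1 is + dw / v +, so + dw is a parental gamete class with expected frequency (1 − r)/2 = 0.887/2 = 0.4435.
Expected number = 0.4435 × 1607 = 712.70 ≈ 713.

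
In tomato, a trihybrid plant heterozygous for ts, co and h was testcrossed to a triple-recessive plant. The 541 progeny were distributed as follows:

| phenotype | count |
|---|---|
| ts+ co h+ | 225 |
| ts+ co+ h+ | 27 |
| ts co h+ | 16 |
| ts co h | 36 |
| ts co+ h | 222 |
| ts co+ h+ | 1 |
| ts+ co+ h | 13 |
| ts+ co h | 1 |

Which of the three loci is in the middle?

The two most frequent reciprocal classes, ts co+ h and ts+ co h+, are the parental types, so the F1 was ts co+ h / ts+ co h+.
The two rarest classes, ts co+ h+ and ts+ co h, are the double crossovers. Comparing them with the parentals, only the h allele has switched, so h is the middle locus and the order is ts – h – co.

h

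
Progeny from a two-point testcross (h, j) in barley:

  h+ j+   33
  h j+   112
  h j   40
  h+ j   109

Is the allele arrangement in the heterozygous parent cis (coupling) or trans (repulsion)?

The two most frequent classes are h+ j (109) and h j+ (112); these are the parental (non-recombinant) types.
So the F1 carried h+ j on one chromosome and h j+ on the other — the recessive alleles are on opposite chromosomes (trans / repulsion).

trans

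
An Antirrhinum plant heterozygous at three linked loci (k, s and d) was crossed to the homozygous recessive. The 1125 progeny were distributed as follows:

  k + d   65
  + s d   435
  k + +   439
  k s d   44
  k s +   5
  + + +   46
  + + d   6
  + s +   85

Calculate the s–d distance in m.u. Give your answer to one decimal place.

14.3 m.u.

The two most frequent reciprocal classes, + s d and k + +, are the parental types, so the F1 was + s d / k + +.
The two rarest classes, + + d and k s +, are the double crossovers. Comparing them with the parentals, only the s allele has switched, so s is the middle locus and the order is k – s – d.
Crossovers in the s–d interval produce the single-crossover classes + s + and k + d (85 + 65 = 150) plus the double crossovers (11).
RF(s–d) = (150 + 11) / 1125 = 161/1125 = 0.1431 → 14.3 m.u.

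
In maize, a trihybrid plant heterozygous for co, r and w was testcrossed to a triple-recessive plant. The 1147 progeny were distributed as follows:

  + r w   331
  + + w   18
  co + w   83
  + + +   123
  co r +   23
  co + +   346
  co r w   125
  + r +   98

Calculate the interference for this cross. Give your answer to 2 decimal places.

0.27

The two most frequent reciprocal classes, co + + and + r w, are the parental types, so the F1 was co + + / + r w.
The two rarest classes, co r + and + + w, are the double crossovers. Comparing them with the parentals, only the r allele has switched, so r is the middle locus and the order is co – r – w.
co–r: (248 + 41)/1147 = 0.2520; r–w: (181 + 41)/1147 = 0.1935.
Expected DCO frequency = 0.2520 × 0.1935 ≈ 0.04876; observed = 41/1147 ≈ 0.03575.
Coefficient of coincidence = 0.03575/0.04876 ≈ 0.73; interference = 1 − 0.73 = 0.27.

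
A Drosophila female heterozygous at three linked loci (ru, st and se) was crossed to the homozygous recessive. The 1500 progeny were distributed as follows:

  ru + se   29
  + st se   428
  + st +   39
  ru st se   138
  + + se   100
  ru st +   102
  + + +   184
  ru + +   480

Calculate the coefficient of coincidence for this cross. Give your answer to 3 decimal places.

0.969

The two most frequent reciprocal classes, + st se and ru + +, are the parental types, so the F1 was + st se / ru + +.
The two rarest classes, + st + and ru + se, are the double crossovers. Comparing them with the parentals, only the se allele has switched, so se is the middle locus and the order is st – se – ru.
st–se: (202 + 68)/1500 = 0.1800; se–ru: (322 + 68)/1500 = 0.2600.
Expected DCO frequency = 0.1800 × 0.2600 ≈ 0.04680; observed = 68/1500 ≈ 0.04533.
Coefficient of coincidence = 0.04533/0.04680 ≈ 0.969.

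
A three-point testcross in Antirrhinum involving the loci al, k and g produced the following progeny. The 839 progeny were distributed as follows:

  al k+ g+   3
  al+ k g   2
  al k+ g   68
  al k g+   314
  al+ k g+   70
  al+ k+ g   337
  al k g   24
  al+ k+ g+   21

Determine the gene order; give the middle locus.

k

The two most frequent reciprocal classes, al+ k+ g and al k g+, are the parental types, so the F1 was al+ k+ g / al k g+.
The two rarest classes, al+ k g and al k+ g+, are the double crossovers. Comparing them with the parentals, only the k allele has switched, so k is the middle locus and the order is al – k – g.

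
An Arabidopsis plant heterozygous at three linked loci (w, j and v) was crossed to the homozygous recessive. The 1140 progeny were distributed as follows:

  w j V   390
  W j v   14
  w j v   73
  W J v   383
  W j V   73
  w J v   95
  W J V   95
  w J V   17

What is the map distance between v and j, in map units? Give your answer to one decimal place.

The two most frequent reciprocal classes, w j V and W J v, are the parental types, so the F1 was w j V / W J v.
The two rarest classes, w J V and W j v, are the double crossovers. Comparing them with the parentals, only the j allele has switched, so j is the middle locus and the order is w – j – v.
Crossovers in the j–v interval produce the single-crossover classes w j v and W J V (73 + 95 = 168) plus the double crossovers (31).
RF(j–v) = (168 + 31) / 1140 = 199/1140 = 0.1746 → 17.5 map units.

17.5 map units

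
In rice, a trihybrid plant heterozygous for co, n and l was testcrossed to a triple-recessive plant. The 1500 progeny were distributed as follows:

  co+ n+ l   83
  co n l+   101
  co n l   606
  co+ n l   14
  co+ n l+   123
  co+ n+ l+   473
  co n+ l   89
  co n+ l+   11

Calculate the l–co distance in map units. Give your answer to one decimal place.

13.9 map units

The two most frequent reciprocal classes, co n l and co+ n+ l+, are the parental types, so the F1 was co n l / co+ n+ l+.
The two rarest classes, co+ n l and co n+ l+, are the double crossovers. Comparing them with the parentals, only the co allele has switched, so co is the middle locus and the order is l – co – n.
Crossovers in the l–co interval produce the single-crossover classes co n l+ and co+ n+ l (101 + 83 = 184) plus the double crossovers (25).
RF(l–co) = (184 + 25) / 1500 = 209/1500 = 0.1393 → 13.9 map units.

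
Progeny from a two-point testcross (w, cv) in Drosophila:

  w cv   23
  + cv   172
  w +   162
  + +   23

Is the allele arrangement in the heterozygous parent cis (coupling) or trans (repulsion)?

The two most frequent classes are + cv (172) and w + (162); these are the parental (non-recombinant) types.
So the F1 carried + cv on one chromosome and w + on the other — the recessive alleles are on opposite chromosomes (trans / repulsion).

trans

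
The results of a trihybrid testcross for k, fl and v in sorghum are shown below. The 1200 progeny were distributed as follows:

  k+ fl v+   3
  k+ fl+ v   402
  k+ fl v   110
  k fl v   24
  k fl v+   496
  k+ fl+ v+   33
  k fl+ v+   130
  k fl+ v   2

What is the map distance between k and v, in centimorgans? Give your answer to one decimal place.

The two most frequent reciprocal classes, k fl v+ and k+ fl+ v, are the parental types, so the F1 was k fl v+ / k+ fl+ v.
The two rarest classes, k+ fl v+ and k fl+ v, are the double crossovers. Comparing them with the parentals, only the k allele has switched, so k is the middle locus and the order is fl – k – v.
Crossovers in the k–v interval produce the single-crossover classes k fl v and k+ fl+ v+ (24 + 33 = 57) plus the double crossovers (5).
RF(k–v) = (57 + 5) / 1200 = 62/1200 = 0.0517 → 5.2 centimorgans.

5.2 centimorgans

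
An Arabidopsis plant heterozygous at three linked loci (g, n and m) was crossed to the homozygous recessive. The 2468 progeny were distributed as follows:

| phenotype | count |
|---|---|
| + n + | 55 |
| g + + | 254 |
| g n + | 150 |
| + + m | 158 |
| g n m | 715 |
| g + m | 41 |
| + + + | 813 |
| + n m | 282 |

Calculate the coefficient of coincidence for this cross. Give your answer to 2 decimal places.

0.93

The two most frequent reciprocal classes, + + + and g n m, are the parental types, so the F1 was + + + / g n m.
The two rarest classes, + n + and g + m, are the double crossovers. Comparing them with the parentals, only the n allele has switched, so n is the middle locus and the order is m – n – g.
m–n: (308 + 96)/2468 = 0.1637; n–g: (536 + 96)/2468 = 0.2561.
Expected DCO frequency = 0.1637 × 0.2561 ≈ 0.04192; observed = 96/2468 ≈ 0.03890.
Coefficient of coincidence = 0.03890/0.04192 ≈ 0.93.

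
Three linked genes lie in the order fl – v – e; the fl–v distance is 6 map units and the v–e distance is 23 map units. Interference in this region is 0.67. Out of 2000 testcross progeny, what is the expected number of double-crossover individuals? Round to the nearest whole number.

Map distances give recombination frequencies of 0.060 and 0.230 for the two intervals.
With interference 0.67 (so coincidence = 0.33), expected double-crossover frequency = 0.060 × 0.230 × 0.33 = 0.00455.
Expected number = 0.00455 × 2000 = 9.11 ≈ 9.

9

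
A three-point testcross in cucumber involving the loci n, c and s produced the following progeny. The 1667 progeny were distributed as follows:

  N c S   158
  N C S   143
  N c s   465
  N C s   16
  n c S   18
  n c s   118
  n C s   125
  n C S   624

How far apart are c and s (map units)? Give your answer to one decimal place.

The two most frequent reciprocal classes, N c s and n C S, are the parental types, so the F1 was N c s / n C S.
The two rarest classes, N C s and n c S, are the double crossovers. Comparing them with the parentals, only the c allele has switched, so c is the middle locus and the order is n – c – s.
Crossovers in the c–s interval produce the single-crossover classes N c S and n C s (158 + 125 = 283) plus the double crossovers (34).
RF(c–s) = (283 + 34) / 1667 = 317/1667 = 0.1902 → 19.0 map units.

19.0 map units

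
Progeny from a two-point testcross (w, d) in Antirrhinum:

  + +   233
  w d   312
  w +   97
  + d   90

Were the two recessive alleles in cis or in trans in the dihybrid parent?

cis

The two most frequent classes are + + (233) and w d (312); these are the parental (non-recombinant) types.
So the F1 carried + + on one chromosome and w d on the other — the recessive alleles are on the same chromosome (cis / coupling).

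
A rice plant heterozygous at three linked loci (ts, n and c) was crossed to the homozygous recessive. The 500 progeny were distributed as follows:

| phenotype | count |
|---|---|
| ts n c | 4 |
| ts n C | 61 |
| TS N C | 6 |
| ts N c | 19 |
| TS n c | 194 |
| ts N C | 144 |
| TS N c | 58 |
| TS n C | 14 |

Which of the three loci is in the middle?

ts

The two most frequent reciprocal classes, ts N C and TS n c, are the parental types, so the F1 was ts N C / TS n c.
The two rarest classes, TS N C and ts n c, are the double crossovers. Comparing them with the parentals, only the ts allele has switched, so ts is the middle locus and the order is c – ts – n.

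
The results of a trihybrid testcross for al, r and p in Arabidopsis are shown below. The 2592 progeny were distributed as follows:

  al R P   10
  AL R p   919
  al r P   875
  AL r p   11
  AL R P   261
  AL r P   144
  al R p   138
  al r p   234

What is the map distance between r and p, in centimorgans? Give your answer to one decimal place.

19.9 centimorgans

The two most frequent reciprocal classes, al r P and AL R p, are the parental types, so the F1 was al r P / AL R p.
The two rarest classes, al R P and AL r p, are the double crossovers. Comparing them with the parentals, only the r allele has switched, so r is the middle locus and the order is al – r – p.
Crossovers in the r–p interval produce the single-crossover classes al r p and AL R P (234 + 261 = 495) plus the double crossovers (21).
RF(r–p) = (495 + 21) / 2592 = 516/2592 = 0.1991 → 19.9 centimorgans.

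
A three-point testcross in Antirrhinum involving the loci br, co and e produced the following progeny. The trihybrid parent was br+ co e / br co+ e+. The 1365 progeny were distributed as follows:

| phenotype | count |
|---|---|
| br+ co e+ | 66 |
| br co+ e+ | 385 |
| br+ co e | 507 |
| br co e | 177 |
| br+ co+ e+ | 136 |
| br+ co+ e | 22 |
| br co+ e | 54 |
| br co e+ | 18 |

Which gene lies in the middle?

The two rarest classes, br+ co+ e and br co e+, are the double crossovers. Comparing them with the parentals, only the co allele has switched, so co is the middle locus and the order is e – co – br.

co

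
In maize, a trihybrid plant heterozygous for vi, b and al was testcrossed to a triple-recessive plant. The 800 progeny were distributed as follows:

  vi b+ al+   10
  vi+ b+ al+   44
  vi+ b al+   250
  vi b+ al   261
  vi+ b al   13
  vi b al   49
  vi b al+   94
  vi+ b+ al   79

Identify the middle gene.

The two most frequent reciprocal classes, vi b+ al and vi+ b al+, are the parental types, so the F1 was vi b+ al / vi+ b al+.
The two rarest classes, vi b+ al+ and vi+ b al, are the double crossovers. Comparing them with the parentals, only the al allele has switched, so al is the middle locus and the order is b – al – vi.

al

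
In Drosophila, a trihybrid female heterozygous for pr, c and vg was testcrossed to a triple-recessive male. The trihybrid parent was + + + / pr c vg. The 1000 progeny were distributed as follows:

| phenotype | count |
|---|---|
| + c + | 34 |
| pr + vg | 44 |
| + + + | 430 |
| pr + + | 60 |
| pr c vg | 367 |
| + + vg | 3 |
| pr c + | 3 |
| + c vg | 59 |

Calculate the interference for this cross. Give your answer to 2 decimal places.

0.43

The two rarest classes, + + vg and pr c +, are the double crossovers. Comparing them with the parentals, only the vg allele has switched, so vg is the middle locus and the order is pr – vg – c.
pr–vg: (119 + 6)/1000 = 0.1250; vg–c: (78 + 6)/1000 = 0.0840.
Expected DCO frequency = 0.1250 × 0.0840 ≈ 0.01050; observed = 6/1000 ≈ 0.00600.
Coefficient of coincidence = 0.00600/0.01050 ≈ 0.57; interference = 1 − 0.57 = 0.43.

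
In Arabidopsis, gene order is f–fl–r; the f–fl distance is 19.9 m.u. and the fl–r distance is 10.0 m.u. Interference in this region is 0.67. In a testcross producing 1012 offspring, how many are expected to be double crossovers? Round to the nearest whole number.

7

Map distances give recombination frequencies of 0.199 and 0.100 for the two intervals.
With interference 0.67 (so coincidence = 0.33), expected double-crossover frequency = 0.199 × 0.100 × 0.33 = 0.00657.
Expected number = 0.00657 × 1012 = 6.65 ≈ 7.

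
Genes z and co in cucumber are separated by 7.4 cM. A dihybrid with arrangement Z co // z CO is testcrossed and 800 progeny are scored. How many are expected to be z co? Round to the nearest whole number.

30

A map distance of 7.4 cM corresponds to a recombination frequency of 0.074.
The F1 is Z co / z CO, so z co is a recombinant gamete class with expected frequency r/2 = 0.074/2 = 0.0370.
Expected number = 0.0370 × 800 = 29.60 ≈ 30.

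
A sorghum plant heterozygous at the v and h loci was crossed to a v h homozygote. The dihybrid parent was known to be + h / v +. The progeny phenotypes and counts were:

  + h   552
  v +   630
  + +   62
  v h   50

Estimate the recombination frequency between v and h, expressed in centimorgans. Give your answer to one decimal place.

The recombinant classes are + + and v h: 62 + 50 = 112.
Recombination frequency = 112/1294 = 0.0866 ≈ 8.7%, i.e. 8.7 centimorgans.

8.7 centimorgans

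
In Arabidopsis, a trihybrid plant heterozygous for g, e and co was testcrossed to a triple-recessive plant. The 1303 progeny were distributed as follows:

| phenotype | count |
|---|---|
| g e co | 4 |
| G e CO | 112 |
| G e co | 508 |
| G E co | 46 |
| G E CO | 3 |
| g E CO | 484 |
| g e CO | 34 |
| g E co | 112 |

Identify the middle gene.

g

The two most frequent reciprocal classes, G e co and g E CO, are the parental types, so the F1 was G e co / g E CO.
The two rarest classes, g e co and G E CO, are the double crossovers. Comparing them with the parentals, only the g allele has switched, so g is the middle locus and the order is e – g – co.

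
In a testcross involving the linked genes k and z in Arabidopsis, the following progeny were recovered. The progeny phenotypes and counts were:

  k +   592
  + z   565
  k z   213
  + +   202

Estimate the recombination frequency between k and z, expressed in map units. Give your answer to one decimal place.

The two most frequent classes, + z (565) and k + (592), are the parental types, so the F1 was + z / k +.
The recombinant classes are + + and k z: 202 + 213 = 415.
Recombination frequency = 415/1572 = 0.2640 ≈ 26.4%, i.e. 26.4 map units.

26.4 map units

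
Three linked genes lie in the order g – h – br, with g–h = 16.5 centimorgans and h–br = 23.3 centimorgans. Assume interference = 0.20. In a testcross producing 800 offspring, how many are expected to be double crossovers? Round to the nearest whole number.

25

Map distances give recombination frequencies of 0.165 and 0.233 for the two intervals.
With interference 0.20 (so coincidence = 0.80), expected double-crossover frequency = 0.165 × 0.233 × 0.80 = 0.03076.
Expected number = 0.03076 × 800 = 24.60 ≈ 25.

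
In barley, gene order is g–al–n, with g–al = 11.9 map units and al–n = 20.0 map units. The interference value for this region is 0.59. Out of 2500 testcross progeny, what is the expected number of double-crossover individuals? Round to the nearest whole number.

Map distances give recombination frequencies of 0.119 and 0.200 for the two intervals.
With interference 0.59 (so coincidence = 0.41), expected double-crossover frequency = 0.119 × 0.200 × 0.41 = 0.00976.
Expected number = 0.00976 × 2500 = 24.40 ≈ 24.

24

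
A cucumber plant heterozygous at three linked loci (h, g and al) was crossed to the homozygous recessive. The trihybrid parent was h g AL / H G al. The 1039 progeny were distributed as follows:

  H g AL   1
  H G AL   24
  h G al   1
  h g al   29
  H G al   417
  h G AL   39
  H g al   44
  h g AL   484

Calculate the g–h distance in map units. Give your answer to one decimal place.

8.2 map units

The two rarest classes, H g AL and h G al, are the double crossovers. Comparing them with the parentals, only the h allele has switched, so h is the middle locus and the order is g – h – al.
Crossovers in the g–h interval produce the single-crossover classes h G AL and H g al (39 + 44 = 83) plus the double crossovers (2).
RF(g–h) = (83 + 2) / 1039 = 85/1039 = 0.0818 → 8.2 map units.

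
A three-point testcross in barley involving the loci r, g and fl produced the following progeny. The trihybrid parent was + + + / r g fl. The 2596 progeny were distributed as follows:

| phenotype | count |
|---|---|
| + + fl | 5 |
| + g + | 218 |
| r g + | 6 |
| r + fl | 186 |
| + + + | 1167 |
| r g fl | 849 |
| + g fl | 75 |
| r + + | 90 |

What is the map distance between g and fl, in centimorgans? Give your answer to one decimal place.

The two rarest classes, + + fl and r g +, are the double crossovers. Comparing them with the parentals, only the fl allele has switched, so fl is the middle locus and the order is r – fl – g.
Crossovers in the fl–g interval produce the single-crossover classes + g + and r + fl (218 + 186 = 404) plus the double crossovers (11).
RF(fl–g) = (404 + 11) / 2596 = 415/2596 = 0.1599 → 16.0 centimorgans.

16.0 centimorgans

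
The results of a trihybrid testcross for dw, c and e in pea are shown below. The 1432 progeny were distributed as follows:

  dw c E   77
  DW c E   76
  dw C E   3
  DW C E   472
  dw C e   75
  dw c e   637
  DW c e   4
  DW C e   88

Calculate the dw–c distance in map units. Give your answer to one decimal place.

The two most frequent reciprocal classes, dw c e and DW C E, are the parental types, so the F1 was dw c e / DW C E.
The two rarest classes, DW c e and dw C E, are the double crossovers. Comparing them with the parentals, only the dw allele has switched, so dw is the middle locus and the order is c – dw – e.
Crossovers in the c–dw interval produce the single-crossover classes dw C e and DW c E (75 + 76 = 151) plus the double crossovers (7).
RF(c–dw) = (151 + 7) / 1432 = 158/1432 = 0.1103 → 11.0 map units.

11.0 map units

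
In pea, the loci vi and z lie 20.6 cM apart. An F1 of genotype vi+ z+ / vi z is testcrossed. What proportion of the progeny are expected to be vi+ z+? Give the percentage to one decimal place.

A map distance of 20.6 cM corresponds to a recombination frequency of 0.206.
The F1 is vi+ z+ / vi z, so vi+ z+ is a parental gamete class with expected frequency (1 − r)/2 = 0.794/2 = 0.3970.
That is 0.3970 = 39.7% of the progeny.

39.7%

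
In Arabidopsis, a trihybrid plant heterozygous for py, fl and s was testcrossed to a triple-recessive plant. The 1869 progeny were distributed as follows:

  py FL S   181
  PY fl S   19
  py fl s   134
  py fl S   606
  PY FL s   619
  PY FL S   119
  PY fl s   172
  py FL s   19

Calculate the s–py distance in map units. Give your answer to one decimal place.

15.6 map units

The two most frequent reciprocal classes, py fl S and PY FL s, are the parental types, so the F1 was py fl S / PY FL s.
The two rarest classes, PY fl S and py FL s, are the double crossovers. Comparing them with the parentals, only the py allele has switched, so py is the middle locus and the order is fl – py – s.
Crossovers in the py–s interval produce the single-crossover classes py fl s and PY FL S (134 + 119 = 253) plus the double crossovers (38).
RF(py–s) = (253 + 38) / 1869 = 291/1869 = 0.1557 → 15.6 map units.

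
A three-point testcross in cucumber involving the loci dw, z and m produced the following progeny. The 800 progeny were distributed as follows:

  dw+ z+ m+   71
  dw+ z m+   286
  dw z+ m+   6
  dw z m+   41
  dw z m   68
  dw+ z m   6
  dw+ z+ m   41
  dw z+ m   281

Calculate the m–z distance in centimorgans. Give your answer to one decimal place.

18.9 centimorgans

The two most frequent reciprocal classes, dw+ z m+ and dw z+ m, are the parental types, so the F1 was dw+ z m+ / dw z+ m.
The two rarest classes, dw+ z m and dw z+ m+, are the double crossovers. Comparing them with the parentals, only the m allele has switched, so m is the middle locus and the order is dw – m – z.
Crossovers in the m–z interval produce the single-crossover classes dw+ z+ m+ and dw z m (71 + 68 = 139) plus the double crossovers (12).
RF(m–z) = (139 + 12) / 800 = 151/800 = 0.1888 → 18.9 centimorgans.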